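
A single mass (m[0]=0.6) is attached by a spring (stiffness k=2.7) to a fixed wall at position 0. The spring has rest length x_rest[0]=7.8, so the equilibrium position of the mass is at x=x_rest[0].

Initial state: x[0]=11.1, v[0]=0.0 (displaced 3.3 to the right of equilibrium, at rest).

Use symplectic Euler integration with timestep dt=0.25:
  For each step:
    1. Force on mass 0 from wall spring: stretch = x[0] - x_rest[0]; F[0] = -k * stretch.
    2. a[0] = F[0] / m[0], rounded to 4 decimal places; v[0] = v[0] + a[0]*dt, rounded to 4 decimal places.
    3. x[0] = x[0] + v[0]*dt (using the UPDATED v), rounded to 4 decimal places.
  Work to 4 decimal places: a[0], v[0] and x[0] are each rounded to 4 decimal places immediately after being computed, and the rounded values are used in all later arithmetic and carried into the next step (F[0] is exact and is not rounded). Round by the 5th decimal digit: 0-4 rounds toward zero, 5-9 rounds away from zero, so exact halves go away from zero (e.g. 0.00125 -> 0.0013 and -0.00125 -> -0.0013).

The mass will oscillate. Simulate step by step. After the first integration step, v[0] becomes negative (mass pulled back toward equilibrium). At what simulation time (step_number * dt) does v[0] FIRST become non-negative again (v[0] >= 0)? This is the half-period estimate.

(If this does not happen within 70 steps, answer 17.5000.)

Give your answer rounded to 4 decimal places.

Answer: 1.5000

Derivation:
Step 0: x=[11.1000] v=[0.0000]
Step 1: x=[10.1719] v=[-3.7125]
Step 2: x=[8.5767] v=[-6.3809]
Step 3: x=[6.7630] v=[-7.2547]
Step 4: x=[5.2410] v=[-6.0881]
Step 5: x=[4.4387] v=[-3.2092]
Step 6: x=[4.5818] v=[0.5723]
First v>=0 after going negative at step 6, time=1.5000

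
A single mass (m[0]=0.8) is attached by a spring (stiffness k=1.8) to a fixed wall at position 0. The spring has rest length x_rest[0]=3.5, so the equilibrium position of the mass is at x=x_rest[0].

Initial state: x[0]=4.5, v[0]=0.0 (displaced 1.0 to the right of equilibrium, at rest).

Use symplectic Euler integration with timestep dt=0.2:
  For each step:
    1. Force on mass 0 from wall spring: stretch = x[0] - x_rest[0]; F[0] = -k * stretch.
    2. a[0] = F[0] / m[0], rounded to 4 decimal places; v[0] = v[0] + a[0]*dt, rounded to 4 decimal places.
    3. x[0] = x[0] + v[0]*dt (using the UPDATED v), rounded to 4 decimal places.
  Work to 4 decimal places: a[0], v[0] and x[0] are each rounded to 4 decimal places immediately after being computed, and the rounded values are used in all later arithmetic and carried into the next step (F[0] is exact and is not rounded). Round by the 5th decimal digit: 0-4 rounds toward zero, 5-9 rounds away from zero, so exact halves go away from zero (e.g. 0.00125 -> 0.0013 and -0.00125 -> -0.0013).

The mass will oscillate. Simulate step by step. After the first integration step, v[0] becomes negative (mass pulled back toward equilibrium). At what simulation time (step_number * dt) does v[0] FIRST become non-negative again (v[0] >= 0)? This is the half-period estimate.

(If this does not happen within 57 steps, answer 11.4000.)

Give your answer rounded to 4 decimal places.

Step 0: x=[4.5000] v=[0.0000]
Step 1: x=[4.4100] v=[-0.4500]
Step 2: x=[4.2381] v=[-0.8595]
Step 3: x=[3.9998] v=[-1.1916]
Step 4: x=[3.7165] v=[-1.4165]
Step 5: x=[3.4137] v=[-1.5139]
Step 6: x=[3.1187] v=[-1.4751]
Step 7: x=[2.8580] v=[-1.3035]
Step 8: x=[2.6551] v=[-1.0146]
Step 9: x=[2.5282] v=[-0.6344]
Step 10: x=[2.4888] v=[-0.1971]
Step 11: x=[2.5404] v=[0.2579]
First v>=0 after going negative at step 11, time=2.2000

Answer: 2.2000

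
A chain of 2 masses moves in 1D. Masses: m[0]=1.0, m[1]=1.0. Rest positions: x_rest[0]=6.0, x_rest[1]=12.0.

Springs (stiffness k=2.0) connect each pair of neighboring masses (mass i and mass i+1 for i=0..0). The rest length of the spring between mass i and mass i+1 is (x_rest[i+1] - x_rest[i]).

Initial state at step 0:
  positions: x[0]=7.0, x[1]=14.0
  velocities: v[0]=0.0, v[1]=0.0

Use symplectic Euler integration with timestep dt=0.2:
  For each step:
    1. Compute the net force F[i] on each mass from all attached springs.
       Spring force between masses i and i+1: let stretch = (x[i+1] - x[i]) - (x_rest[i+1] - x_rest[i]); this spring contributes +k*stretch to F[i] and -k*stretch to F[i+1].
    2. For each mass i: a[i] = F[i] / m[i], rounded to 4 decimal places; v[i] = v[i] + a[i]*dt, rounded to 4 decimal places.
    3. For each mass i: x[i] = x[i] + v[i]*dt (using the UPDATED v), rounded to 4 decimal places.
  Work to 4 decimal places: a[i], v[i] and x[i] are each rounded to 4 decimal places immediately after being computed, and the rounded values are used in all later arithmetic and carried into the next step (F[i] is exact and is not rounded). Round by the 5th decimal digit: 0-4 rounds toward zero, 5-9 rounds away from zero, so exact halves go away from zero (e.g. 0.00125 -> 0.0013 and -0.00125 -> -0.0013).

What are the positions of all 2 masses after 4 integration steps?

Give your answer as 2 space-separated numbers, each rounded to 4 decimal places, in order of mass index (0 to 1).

Step 0: x=[7.0000 14.0000] v=[0.0000 0.0000]
Step 1: x=[7.0800 13.9200] v=[0.4000 -0.4000]
Step 2: x=[7.2272 13.7728] v=[0.7360 -0.7360]
Step 3: x=[7.4180 13.5820] v=[0.9542 -0.9542]
Step 4: x=[7.6220 13.3780] v=[1.0198 -1.0198]

Answer: 7.6220 13.3780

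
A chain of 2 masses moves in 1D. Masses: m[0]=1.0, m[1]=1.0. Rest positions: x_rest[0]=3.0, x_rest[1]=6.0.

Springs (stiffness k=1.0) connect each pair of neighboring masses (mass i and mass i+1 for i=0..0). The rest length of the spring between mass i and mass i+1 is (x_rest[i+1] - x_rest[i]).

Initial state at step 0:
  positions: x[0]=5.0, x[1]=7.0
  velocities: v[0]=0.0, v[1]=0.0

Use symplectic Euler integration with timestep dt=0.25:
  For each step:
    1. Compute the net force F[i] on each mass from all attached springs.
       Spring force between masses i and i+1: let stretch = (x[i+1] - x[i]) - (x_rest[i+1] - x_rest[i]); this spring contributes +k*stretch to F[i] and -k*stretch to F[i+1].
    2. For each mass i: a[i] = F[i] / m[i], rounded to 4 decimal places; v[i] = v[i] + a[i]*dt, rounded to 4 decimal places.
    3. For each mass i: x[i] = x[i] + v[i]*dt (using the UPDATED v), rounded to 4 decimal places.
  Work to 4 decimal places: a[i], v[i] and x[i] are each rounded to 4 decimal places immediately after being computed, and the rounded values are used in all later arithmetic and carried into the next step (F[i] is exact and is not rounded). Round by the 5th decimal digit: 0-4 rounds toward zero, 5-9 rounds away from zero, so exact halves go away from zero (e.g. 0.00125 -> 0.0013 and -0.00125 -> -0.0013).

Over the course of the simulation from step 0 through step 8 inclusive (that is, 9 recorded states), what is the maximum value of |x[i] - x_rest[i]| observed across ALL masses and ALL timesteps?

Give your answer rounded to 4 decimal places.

Step 0: x=[5.0000 7.0000] v=[0.0000 0.0000]
Step 1: x=[4.9375 7.0625] v=[-0.2500 0.2500]
Step 2: x=[4.8203 7.1797] v=[-0.4688 0.4688]
Step 3: x=[4.6631 7.3370] v=[-0.6290 0.6290]
Step 4: x=[4.4855 7.5146] v=[-0.7105 0.7105]
Step 5: x=[4.3097 7.6904] v=[-0.7032 0.7032]
Step 6: x=[4.1577 7.8424] v=[-0.6080 0.6080]
Step 7: x=[4.0485 7.9516] v=[-0.4368 0.4368]
Step 8: x=[3.9958 8.0044] v=[-0.2110 0.2110]
Max displacement = 2.0044

Answer: 2.0044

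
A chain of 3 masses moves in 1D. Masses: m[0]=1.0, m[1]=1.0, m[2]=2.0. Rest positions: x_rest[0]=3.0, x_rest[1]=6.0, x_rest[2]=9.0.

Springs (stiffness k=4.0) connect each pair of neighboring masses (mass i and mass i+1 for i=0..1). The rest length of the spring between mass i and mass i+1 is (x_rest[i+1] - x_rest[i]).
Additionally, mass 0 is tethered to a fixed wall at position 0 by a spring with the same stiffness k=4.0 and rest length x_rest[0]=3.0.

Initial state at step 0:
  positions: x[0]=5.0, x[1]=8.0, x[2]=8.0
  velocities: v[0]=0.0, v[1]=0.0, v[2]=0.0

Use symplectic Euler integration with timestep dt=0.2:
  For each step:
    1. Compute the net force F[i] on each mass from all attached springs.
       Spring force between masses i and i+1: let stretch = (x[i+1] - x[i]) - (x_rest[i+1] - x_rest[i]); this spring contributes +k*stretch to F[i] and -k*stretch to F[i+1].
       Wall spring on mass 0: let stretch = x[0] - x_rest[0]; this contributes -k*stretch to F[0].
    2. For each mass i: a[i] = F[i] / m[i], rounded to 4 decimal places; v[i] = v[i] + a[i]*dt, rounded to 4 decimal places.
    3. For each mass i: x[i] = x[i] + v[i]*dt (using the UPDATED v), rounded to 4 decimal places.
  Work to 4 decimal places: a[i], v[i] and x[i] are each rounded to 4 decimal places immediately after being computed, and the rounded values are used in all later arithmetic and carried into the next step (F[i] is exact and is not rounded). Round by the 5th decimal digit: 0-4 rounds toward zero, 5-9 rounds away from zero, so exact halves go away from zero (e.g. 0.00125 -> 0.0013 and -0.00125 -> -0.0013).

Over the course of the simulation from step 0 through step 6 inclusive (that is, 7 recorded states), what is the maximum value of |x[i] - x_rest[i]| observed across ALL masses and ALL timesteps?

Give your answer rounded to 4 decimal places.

Answer: 2.2142

Derivation:
Step 0: x=[5.0000 8.0000 8.0000] v=[0.0000 0.0000 0.0000]
Step 1: x=[4.6800 7.5200 8.2400] v=[-1.6000 -2.4000 1.2000]
Step 2: x=[4.0656 6.7008 8.6624] v=[-3.0720 -4.0960 2.1120]
Step 3: x=[3.2223 5.7738 9.1679] v=[-4.2163 -4.6349 2.5274]
Step 4: x=[2.2717 4.9816 9.6419] v=[-4.7529 -3.9608 2.3698]
Step 5: x=[1.3912 4.5015 9.9830] v=[-4.4023 -2.4005 1.7057]
Step 6: x=[0.7858 4.4008 10.1256] v=[-3.0270 -0.5035 0.7131]
Max displacement = 2.2142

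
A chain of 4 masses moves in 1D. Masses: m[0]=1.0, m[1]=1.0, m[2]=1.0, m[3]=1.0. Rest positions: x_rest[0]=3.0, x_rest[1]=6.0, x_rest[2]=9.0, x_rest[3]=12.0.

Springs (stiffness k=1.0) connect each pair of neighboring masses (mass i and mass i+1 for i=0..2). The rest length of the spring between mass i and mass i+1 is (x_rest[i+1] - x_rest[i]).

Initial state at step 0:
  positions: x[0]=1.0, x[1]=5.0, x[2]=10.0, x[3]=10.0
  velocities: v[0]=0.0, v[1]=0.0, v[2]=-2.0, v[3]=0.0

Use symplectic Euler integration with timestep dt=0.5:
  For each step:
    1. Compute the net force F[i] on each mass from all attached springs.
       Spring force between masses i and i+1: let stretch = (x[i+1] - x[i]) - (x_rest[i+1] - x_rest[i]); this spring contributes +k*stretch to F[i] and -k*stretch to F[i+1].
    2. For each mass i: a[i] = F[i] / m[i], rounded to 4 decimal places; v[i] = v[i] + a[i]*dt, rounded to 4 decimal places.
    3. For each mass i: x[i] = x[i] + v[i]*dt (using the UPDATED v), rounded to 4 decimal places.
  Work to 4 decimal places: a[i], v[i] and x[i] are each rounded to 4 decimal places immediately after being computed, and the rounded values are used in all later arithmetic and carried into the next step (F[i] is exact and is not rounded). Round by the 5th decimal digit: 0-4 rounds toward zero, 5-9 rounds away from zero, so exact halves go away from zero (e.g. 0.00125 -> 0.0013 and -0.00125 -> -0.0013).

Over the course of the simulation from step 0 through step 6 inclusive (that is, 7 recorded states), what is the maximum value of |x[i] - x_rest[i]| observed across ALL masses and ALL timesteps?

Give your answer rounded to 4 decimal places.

Step 0: x=[1.0000 5.0000 10.0000 10.0000] v=[0.0000 0.0000 -2.0000 0.0000]
Step 1: x=[1.2500 5.2500 7.7500 10.7500] v=[0.5000 0.5000 -4.5000 1.5000]
Step 2: x=[1.7500 5.1250 5.6250 11.5000] v=[1.0000 -0.2500 -4.2500 1.5000]
Step 3: x=[2.3438 4.2813 4.8438 11.5313] v=[1.1875 -1.6875 -1.5625 0.0625]
Step 4: x=[2.6720 3.0938 5.5938 10.6407] v=[0.6563 -2.3750 1.5000 -1.7813]
Step 5: x=[2.3556 2.4259 6.9806 9.2383] v=[-0.6328 -1.3359 2.7735 -2.8048]
Step 6: x=[1.3068 2.8791 7.7931 8.0215] v=[-2.0977 0.9063 1.6250 -2.4337]
Max displacement = 4.1562

Answer: 4.1562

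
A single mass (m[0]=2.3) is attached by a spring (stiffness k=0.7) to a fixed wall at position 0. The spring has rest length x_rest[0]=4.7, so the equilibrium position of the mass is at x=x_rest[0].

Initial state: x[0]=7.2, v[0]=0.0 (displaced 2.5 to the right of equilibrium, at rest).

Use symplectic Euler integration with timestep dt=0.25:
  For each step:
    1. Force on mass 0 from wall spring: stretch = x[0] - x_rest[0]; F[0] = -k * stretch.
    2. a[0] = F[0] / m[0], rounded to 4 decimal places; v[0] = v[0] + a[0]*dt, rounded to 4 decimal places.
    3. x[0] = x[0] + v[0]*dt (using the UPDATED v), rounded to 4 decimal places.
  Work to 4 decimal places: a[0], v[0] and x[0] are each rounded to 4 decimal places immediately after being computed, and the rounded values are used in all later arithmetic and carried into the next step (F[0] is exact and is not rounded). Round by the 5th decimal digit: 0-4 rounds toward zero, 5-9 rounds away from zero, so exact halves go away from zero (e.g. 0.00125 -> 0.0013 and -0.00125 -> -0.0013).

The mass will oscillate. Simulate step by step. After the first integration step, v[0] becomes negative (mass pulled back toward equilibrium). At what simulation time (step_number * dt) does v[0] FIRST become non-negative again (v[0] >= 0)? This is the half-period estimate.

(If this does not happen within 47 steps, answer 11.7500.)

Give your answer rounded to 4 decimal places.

Answer: 5.7500

Derivation:
Step 0: x=[7.2000] v=[0.0000]
Step 1: x=[7.1525] v=[-0.1902]
Step 2: x=[7.0583] v=[-0.3768]
Step 3: x=[6.9193] v=[-0.5562]
Step 4: x=[6.7380] v=[-0.7251]
Step 5: x=[6.5180] v=[-0.8802]
Step 6: x=[6.2634] v=[-1.0185]
Step 7: x=[5.9790] v=[-1.1375]
Step 8: x=[5.6703] v=[-1.2348]
Step 9: x=[5.3432] v=[-1.3086]
Step 10: x=[5.0038] v=[-1.3576]
Step 11: x=[4.6586] v=[-1.3807]
Step 12: x=[4.3142] v=[-1.3776]
Step 13: x=[3.9771] v=[-1.3483]
Step 14: x=[3.6538] v=[-1.2933]
Step 15: x=[3.3504] v=[-1.2137]
Step 16: x=[3.0727] v=[-1.1110]
Step 17: x=[2.8259] v=[-0.9872]
Step 18: x=[2.6148] v=[-0.8446]
Step 19: x=[2.4433] v=[-0.6860]
Step 20: x=[2.3147] v=[-0.5143]
Step 21: x=[2.2315] v=[-0.3328]
Step 22: x=[2.1953] v=[-0.1450]
Step 23: x=[2.2067] v=[0.0456]
First v>=0 after going negative at step 23, time=5.7500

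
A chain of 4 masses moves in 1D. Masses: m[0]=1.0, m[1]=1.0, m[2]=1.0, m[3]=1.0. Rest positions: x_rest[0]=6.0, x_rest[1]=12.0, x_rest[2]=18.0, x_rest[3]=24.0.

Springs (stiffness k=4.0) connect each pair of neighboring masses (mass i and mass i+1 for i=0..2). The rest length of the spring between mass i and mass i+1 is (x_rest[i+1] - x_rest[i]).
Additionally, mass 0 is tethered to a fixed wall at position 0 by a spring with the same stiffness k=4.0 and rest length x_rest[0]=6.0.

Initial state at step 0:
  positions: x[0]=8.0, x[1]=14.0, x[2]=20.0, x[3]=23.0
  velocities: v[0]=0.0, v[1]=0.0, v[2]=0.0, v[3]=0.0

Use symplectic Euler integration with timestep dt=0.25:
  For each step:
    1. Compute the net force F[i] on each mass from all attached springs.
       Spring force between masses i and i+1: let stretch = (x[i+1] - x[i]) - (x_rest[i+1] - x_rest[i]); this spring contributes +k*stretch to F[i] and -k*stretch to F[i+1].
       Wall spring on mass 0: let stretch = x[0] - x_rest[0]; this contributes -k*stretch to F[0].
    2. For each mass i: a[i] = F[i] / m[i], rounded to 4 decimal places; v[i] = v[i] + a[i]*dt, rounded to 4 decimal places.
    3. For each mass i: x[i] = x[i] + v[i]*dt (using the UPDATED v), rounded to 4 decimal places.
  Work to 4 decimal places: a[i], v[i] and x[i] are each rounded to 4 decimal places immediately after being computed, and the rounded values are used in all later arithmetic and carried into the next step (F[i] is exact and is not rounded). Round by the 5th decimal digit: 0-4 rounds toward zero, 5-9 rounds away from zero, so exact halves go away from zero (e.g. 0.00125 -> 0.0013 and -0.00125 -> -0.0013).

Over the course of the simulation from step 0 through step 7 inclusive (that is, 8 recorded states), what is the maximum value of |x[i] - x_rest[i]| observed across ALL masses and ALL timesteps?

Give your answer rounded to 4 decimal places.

Step 0: x=[8.0000 14.0000 20.0000 23.0000] v=[0.0000 0.0000 0.0000 0.0000]
Step 1: x=[7.5000 14.0000 19.2500 23.7500] v=[-2.0000 0.0000 -3.0000 3.0000]
Step 2: x=[6.7500 13.6875 18.3125 24.8750] v=[-3.0000 -1.2500 -3.7500 4.5000]
Step 3: x=[6.0469 12.7969 17.8594 25.8594] v=[-2.8125 -3.5625 -1.8125 3.9375]
Step 4: x=[5.5196 11.4844 18.1407 26.3438] v=[-2.1094 -5.2500 1.1250 1.9375]
Step 5: x=[5.1036 10.3448 18.8087 26.2774] v=[-1.6642 -4.5585 2.6718 -0.2656]
Step 6: x=[4.7220 10.0109 19.2279 25.8438] v=[-1.5266 -1.3358 1.6766 -1.7343]
Step 7: x=[4.4821 10.6590 18.9968 25.2563] v=[-0.9597 2.5923 -0.9245 -2.3502]
Max displacement = 2.3438

Answer: 2.3438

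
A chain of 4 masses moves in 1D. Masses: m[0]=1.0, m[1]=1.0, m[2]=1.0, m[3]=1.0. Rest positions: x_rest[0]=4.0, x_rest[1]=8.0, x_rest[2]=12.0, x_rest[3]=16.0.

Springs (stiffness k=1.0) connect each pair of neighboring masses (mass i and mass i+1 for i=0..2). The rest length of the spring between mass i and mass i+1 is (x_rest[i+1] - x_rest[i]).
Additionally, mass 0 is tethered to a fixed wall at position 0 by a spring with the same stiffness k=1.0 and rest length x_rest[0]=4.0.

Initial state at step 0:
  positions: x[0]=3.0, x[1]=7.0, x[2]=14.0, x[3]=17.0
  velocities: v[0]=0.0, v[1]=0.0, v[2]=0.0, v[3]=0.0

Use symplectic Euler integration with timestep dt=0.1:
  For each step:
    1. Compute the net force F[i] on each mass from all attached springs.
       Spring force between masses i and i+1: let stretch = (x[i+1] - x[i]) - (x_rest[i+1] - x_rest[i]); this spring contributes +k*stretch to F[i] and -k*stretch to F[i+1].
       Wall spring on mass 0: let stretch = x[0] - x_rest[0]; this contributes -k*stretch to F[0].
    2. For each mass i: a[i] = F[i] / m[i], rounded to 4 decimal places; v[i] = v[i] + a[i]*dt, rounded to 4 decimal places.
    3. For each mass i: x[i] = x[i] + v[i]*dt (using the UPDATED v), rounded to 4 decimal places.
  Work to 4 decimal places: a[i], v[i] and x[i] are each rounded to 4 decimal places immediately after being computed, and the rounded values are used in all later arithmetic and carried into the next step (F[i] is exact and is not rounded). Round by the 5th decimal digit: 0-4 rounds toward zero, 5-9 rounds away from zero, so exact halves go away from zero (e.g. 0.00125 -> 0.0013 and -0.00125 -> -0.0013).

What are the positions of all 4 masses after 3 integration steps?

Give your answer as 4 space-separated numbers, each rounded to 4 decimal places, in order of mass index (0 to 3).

Step 0: x=[3.0000 7.0000 14.0000 17.0000] v=[0.0000 0.0000 0.0000 0.0000]
Step 1: x=[3.0100 7.0300 13.9600 17.0100] v=[0.1000 0.3000 -0.4000 0.1000]
Step 2: x=[3.0301 7.0891 13.8812 17.0295] v=[0.2010 0.5910 -0.7880 0.1950]
Step 3: x=[3.0605 7.1755 13.7660 17.0575] v=[0.3039 0.8643 -1.1524 0.2802]

Answer: 3.0605 7.1755 13.7660 17.0575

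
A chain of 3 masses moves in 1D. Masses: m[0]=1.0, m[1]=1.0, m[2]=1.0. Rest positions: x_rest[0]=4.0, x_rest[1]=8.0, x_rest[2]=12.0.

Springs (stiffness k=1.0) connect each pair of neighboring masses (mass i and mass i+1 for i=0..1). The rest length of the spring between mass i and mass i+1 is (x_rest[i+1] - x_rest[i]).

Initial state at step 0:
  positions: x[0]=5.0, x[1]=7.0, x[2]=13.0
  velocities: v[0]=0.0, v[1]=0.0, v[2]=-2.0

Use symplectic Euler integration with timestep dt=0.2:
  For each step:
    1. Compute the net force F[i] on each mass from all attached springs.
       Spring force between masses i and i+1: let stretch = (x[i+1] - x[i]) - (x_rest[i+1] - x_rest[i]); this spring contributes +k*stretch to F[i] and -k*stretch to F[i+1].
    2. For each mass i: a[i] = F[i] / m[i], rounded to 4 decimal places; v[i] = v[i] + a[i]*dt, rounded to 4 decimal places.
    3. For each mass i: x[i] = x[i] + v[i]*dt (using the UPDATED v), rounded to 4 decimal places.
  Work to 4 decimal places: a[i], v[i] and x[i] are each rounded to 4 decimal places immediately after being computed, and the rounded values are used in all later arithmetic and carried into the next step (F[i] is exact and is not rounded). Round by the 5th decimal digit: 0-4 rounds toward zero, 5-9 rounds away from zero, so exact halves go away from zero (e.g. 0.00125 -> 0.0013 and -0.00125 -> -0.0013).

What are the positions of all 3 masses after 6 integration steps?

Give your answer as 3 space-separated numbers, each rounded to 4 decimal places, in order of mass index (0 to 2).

Step 0: x=[5.0000 7.0000 13.0000] v=[0.0000 0.0000 -2.0000]
Step 1: x=[4.9200 7.1600 12.5200] v=[-0.4000 0.8000 -2.4000]
Step 2: x=[4.7696 7.4448 11.9856] v=[-0.7520 1.4240 -2.6720]
Step 3: x=[4.5662 7.8042 11.4296] v=[-1.0170 1.7971 -2.7802]
Step 4: x=[4.3323 8.1791 10.8885] v=[-1.1694 1.8746 -2.7053]
Step 5: x=[4.0923 8.5085 10.3991] v=[-1.2000 1.6471 -2.4472]
Step 6: x=[3.8689 8.7369 9.9940] v=[-1.1168 1.1420 -2.0253]

Answer: 3.8689 8.7369 9.9940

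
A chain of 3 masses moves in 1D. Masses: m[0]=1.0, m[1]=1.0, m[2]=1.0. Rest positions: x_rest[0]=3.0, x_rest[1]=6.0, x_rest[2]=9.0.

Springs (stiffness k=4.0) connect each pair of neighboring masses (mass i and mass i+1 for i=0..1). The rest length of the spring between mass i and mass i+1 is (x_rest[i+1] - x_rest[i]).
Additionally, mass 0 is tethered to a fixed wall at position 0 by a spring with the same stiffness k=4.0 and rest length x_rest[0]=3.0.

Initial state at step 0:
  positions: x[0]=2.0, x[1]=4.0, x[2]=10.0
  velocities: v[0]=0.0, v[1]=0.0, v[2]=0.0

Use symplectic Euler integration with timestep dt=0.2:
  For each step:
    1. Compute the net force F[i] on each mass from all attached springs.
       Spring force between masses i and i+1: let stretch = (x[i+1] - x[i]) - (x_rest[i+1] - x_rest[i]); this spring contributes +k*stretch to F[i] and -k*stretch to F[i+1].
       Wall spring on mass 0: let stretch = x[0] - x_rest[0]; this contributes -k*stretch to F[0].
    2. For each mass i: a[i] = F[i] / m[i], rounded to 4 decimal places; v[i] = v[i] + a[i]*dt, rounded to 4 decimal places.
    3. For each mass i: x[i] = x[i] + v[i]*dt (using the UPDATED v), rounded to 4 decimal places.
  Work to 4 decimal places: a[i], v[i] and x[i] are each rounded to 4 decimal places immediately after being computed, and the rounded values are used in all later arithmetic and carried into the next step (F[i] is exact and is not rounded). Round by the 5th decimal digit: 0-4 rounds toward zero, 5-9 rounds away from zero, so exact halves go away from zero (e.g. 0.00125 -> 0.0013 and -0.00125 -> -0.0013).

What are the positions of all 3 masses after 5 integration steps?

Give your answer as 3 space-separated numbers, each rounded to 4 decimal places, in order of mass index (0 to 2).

Step 0: x=[2.0000 4.0000 10.0000] v=[0.0000 0.0000 0.0000]
Step 1: x=[2.0000 4.6400 9.5200] v=[0.0000 3.2000 -2.4000]
Step 2: x=[2.1024 5.6384 8.7392] v=[0.5120 4.9920 -3.9040]
Step 3: x=[2.4342 6.5672 7.9423] v=[1.6589 4.6438 -3.9846]
Step 4: x=[3.0378 7.0547 7.4054] v=[3.0179 2.4375 -2.6847]
Step 5: x=[3.7980 6.9556 7.2923] v=[3.8012 -0.4955 -0.5653]

Answer: 3.7980 6.9556 7.2923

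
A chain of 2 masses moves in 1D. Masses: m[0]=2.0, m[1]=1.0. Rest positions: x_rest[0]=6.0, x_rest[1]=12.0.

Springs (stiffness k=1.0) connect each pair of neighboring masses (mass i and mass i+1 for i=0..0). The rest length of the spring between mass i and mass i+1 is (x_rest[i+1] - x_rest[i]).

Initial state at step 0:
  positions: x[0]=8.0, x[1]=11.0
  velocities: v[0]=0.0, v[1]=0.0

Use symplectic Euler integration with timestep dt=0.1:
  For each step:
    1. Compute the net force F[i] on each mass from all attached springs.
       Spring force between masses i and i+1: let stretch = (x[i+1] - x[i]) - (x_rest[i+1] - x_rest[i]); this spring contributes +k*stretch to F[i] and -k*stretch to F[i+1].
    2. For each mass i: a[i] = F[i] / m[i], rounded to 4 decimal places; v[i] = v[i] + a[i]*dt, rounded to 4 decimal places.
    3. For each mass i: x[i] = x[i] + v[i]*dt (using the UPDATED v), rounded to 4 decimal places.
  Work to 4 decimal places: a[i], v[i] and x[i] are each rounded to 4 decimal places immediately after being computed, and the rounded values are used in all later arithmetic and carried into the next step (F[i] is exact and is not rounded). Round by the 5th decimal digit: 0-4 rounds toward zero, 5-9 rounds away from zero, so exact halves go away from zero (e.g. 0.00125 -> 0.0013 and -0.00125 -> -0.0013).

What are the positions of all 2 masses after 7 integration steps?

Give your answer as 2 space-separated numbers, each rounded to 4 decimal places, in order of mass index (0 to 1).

Step 0: x=[8.0000 11.0000] v=[0.0000 0.0000]
Step 1: x=[7.9850 11.0300] v=[-0.1500 0.3000]
Step 2: x=[7.9552 11.0896] v=[-0.2978 0.5955]
Step 3: x=[7.9111 11.1778] v=[-0.4411 0.8821]
Step 4: x=[7.8533 11.2933] v=[-0.5778 1.1554]
Step 5: x=[7.7827 11.4344] v=[-0.7058 1.4114]
Step 6: x=[7.7004 11.5990] v=[-0.8232 1.6462]
Step 7: x=[7.6076 11.7846] v=[-0.9283 1.8563]

Answer: 7.6076 11.7846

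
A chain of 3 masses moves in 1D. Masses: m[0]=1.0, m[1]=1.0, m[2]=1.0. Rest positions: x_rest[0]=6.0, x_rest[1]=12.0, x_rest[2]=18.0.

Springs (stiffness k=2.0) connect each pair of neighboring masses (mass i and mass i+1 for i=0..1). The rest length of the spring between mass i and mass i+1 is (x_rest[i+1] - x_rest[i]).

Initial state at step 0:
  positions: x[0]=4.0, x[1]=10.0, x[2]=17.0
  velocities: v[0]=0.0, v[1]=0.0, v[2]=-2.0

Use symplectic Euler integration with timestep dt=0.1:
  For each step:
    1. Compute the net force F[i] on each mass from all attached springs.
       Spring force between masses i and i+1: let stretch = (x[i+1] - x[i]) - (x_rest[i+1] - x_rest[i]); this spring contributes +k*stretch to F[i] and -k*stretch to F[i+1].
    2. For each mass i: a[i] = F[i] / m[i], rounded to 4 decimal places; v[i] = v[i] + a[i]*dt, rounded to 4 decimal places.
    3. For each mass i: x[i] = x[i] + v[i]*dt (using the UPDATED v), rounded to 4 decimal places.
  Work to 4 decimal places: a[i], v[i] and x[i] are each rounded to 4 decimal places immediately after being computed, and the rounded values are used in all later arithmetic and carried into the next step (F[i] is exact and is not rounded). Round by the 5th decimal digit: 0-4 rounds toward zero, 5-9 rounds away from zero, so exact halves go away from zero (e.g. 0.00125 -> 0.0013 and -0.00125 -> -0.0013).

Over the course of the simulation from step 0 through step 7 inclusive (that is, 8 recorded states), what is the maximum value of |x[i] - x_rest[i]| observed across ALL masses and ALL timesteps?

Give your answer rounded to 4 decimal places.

Step 0: x=[4.0000 10.0000 17.0000] v=[0.0000 0.0000 -2.0000]
Step 1: x=[4.0000 10.0200 16.7800] v=[0.0000 0.2000 -2.2000]
Step 2: x=[4.0004 10.0548 16.5448] v=[0.0040 0.3480 -2.3520]
Step 3: x=[4.0019 10.0983 16.2998] v=[0.0149 0.4351 -2.4500]
Step 4: x=[4.0053 10.1439 16.0508] v=[0.0342 0.4561 -2.4903]
Step 5: x=[4.0115 10.1849 15.8036] v=[0.0619 0.4098 -2.4717]
Step 6: x=[4.0212 10.2148 15.5641] v=[0.0966 0.2989 -2.3954]
Step 7: x=[4.0347 10.2278 15.3376] v=[0.1353 0.1300 -2.2653]
Max displacement = 2.6624

Answer: 2.6624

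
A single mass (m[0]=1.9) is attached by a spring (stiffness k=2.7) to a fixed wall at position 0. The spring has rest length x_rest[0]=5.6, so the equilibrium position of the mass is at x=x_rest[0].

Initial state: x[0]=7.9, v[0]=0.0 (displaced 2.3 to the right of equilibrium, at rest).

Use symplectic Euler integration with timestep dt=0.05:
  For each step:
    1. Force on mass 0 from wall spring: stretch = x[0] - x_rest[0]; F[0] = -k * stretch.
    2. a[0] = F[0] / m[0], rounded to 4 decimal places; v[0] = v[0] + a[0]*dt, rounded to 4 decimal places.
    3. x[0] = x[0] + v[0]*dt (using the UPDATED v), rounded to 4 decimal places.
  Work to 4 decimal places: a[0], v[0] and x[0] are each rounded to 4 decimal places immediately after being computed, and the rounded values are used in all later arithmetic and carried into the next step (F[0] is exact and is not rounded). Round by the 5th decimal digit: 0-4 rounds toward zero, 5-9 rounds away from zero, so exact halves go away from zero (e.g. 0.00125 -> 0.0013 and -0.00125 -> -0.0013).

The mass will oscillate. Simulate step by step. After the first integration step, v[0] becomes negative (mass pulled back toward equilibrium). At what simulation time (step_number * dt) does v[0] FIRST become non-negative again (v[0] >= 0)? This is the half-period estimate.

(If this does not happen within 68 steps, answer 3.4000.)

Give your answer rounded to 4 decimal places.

Step 0: x=[7.9000] v=[0.0000]
Step 1: x=[7.8918] v=[-0.1634]
Step 2: x=[7.8755] v=[-0.3262]
Step 3: x=[7.8511] v=[-0.4879]
Step 4: x=[7.8187] v=[-0.6478]
Step 5: x=[7.7784] v=[-0.8054]
Step 6: x=[7.7304] v=[-0.9602]
Step 7: x=[7.6748] v=[-1.1116]
Step 8: x=[7.6119] v=[-1.2590]
Step 9: x=[7.5418] v=[-1.4020]
Step 10: x=[7.4648] v=[-1.5400]
Step 11: x=[7.3812] v=[-1.6725]
Step 12: x=[7.2912] v=[-1.7991]
Step 13: x=[7.1952] v=[-1.9193]
Step 14: x=[7.0936] v=[-2.0326]
Step 15: x=[6.9867] v=[-2.1387]
Step 16: x=[6.8748] v=[-2.2372]
Step 17: x=[6.7584] v=[-2.3278]
Step 18: x=[6.6379] v=[-2.4101]
Step 19: x=[6.5137] v=[-2.4838]
Step 20: x=[6.3863] v=[-2.5487]
Step 21: x=[6.2561] v=[-2.6046]
Step 22: x=[6.1235] v=[-2.6512]
Step 23: x=[5.9891] v=[-2.6884]
Step 24: x=[5.8533] v=[-2.7160]
Step 25: x=[5.7166] v=[-2.7340]
Step 26: x=[5.5795] v=[-2.7423]
Step 27: x=[5.4425] v=[-2.7408]
Step 28: x=[5.3060] v=[-2.7296]
Step 29: x=[5.1706] v=[-2.7087]
Step 30: x=[5.0367] v=[-2.6782]
Step 31: x=[4.9048] v=[-2.6382]
Step 32: x=[4.7754] v=[-2.5888]
Step 33: x=[4.6489] v=[-2.5302]
Step 34: x=[4.5258] v=[-2.4626]
Step 35: x=[4.4065] v=[-2.3863]
Step 36: x=[4.2914] v=[-2.3015]
Step 37: x=[4.1810] v=[-2.2085]
Step 38: x=[4.0756] v=[-2.1077]
Step 39: x=[3.9756] v=[-1.9994]
Step 40: x=[3.8814] v=[-1.8840]
Step 41: x=[3.7933] v=[-1.7619]
Step 42: x=[3.7116] v=[-1.6335]
Step 43: x=[3.6366] v=[-1.4993]
Step 44: x=[3.5686] v=[-1.3598]
Step 45: x=[3.5078] v=[-1.2155]
Step 46: x=[3.4545] v=[-1.0668]
Step 47: x=[3.4088] v=[-0.9144]
Step 48: x=[3.3709] v=[-0.7587]
Step 49: x=[3.3409] v=[-0.6003]
Step 50: x=[3.3189] v=[-0.4398]
Step 51: x=[3.3050] v=[-0.2777]
Step 52: x=[3.2993] v=[-0.1146]
Step 53: x=[3.3017] v=[0.0489]
First v>=0 after going negative at step 53, time=2.6500

Answer: 2.6500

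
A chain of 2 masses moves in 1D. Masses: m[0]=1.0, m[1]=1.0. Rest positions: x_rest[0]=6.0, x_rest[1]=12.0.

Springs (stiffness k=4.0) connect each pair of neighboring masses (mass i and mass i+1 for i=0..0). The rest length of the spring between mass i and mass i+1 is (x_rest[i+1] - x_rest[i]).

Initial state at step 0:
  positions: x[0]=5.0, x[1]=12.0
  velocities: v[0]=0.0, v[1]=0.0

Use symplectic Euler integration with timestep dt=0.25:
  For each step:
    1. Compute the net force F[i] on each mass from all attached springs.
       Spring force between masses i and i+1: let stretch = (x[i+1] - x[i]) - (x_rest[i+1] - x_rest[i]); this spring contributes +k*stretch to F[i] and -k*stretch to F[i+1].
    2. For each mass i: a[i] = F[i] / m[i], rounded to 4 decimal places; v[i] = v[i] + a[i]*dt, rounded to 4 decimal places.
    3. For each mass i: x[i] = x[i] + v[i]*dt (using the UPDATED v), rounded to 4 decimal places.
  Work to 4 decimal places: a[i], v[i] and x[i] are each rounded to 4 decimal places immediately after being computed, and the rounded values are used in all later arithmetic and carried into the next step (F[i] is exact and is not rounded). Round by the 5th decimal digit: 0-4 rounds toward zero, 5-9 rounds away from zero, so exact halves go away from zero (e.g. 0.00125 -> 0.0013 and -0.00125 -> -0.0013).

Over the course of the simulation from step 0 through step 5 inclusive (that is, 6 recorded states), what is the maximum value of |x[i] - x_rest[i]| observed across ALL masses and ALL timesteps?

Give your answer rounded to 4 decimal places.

Answer: 1.0312

Derivation:
Step 0: x=[5.0000 12.0000] v=[0.0000 0.0000]
Step 1: x=[5.2500 11.7500] v=[1.0000 -1.0000]
Step 2: x=[5.6250 11.3750] v=[1.5000 -1.5000]
Step 3: x=[5.9375 11.0625] v=[1.2500 -1.2500]
Step 4: x=[6.0313 10.9688] v=[0.3750 -0.3750]
Step 5: x=[5.8594 11.1407] v=[-0.6875 0.6875]
Max displacement = 1.0312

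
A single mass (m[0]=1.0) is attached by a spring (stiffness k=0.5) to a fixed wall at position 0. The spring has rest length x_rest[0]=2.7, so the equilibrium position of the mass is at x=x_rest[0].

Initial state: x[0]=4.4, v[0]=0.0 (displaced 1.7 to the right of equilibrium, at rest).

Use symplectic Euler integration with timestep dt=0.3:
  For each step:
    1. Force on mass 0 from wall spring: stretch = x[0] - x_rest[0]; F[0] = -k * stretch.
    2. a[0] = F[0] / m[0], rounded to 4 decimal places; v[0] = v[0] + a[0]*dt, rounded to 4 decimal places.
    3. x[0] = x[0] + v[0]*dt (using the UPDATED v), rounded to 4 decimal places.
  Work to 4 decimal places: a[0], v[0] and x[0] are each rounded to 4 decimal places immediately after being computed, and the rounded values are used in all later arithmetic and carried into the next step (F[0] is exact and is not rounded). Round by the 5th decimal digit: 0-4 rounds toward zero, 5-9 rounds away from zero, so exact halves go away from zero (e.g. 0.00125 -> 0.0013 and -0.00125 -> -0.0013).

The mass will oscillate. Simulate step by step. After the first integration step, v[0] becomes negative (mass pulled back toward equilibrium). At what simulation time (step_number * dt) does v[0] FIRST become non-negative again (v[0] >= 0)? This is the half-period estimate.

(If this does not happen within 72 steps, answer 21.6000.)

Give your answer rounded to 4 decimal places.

Step 0: x=[4.4000] v=[0.0000]
Step 1: x=[4.3235] v=[-0.2550]
Step 2: x=[4.1740] v=[-0.4985]
Step 3: x=[3.9581] v=[-0.7196]
Step 4: x=[3.6856] v=[-0.9083]
Step 5: x=[3.3688] v=[-1.0561]
Step 6: x=[3.0219] v=[-1.1564]
Step 7: x=[2.6605] v=[-1.2047]
Step 8: x=[2.3009] v=[-1.1988]
Step 9: x=[1.9592] v=[-1.1389]
Step 10: x=[1.6509] v=[-1.0278]
Step 11: x=[1.3898] v=[-0.8704]
Step 12: x=[1.1876] v=[-0.6739]
Step 13: x=[1.0535] v=[-0.4470]
Step 14: x=[0.9935] v=[-0.2000]
Step 15: x=[1.0103] v=[0.0560]
First v>=0 after going negative at step 15, time=4.5000

Answer: 4.5000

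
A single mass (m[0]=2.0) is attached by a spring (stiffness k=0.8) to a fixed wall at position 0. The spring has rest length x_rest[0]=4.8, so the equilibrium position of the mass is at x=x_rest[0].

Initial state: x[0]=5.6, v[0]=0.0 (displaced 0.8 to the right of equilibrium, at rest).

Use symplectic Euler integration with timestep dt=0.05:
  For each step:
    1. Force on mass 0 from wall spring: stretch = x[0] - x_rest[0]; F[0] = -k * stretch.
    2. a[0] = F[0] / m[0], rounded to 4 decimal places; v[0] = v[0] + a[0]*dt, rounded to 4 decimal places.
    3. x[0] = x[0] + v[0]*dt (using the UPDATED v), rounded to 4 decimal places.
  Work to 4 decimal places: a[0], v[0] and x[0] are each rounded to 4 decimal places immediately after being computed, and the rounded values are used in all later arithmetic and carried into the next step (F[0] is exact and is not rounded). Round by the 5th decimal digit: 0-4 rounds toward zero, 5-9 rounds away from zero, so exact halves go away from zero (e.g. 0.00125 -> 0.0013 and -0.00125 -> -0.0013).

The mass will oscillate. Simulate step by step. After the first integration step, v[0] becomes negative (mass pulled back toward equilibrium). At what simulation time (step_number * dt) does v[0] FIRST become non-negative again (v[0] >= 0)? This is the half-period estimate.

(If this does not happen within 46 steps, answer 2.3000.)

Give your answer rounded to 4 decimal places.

Answer: 2.3000

Derivation:
Step 0: x=[5.6000] v=[0.0000]
Step 1: x=[5.5992] v=[-0.0160]
Step 2: x=[5.5976] v=[-0.0320]
Step 3: x=[5.5952] v=[-0.0480]
Step 4: x=[5.5920] v=[-0.0639]
Step 5: x=[5.5880] v=[-0.0797]
Step 6: x=[5.5832] v=[-0.0955]
Step 7: x=[5.5776] v=[-0.1112]
Step 8: x=[5.5713] v=[-0.1268]
Step 9: x=[5.5642] v=[-0.1422]
Step 10: x=[5.5563] v=[-0.1575]
Step 11: x=[5.5477] v=[-0.1726]
Step 12: x=[5.5383] v=[-0.1876]
Step 13: x=[5.5282] v=[-0.2024]
Step 14: x=[5.5174] v=[-0.2170]
Step 15: x=[5.5058] v=[-0.2314]
Step 16: x=[5.4935] v=[-0.2455]
Step 17: x=[5.4805] v=[-0.2594]
Step 18: x=[5.4669] v=[-0.2730]
Step 19: x=[5.4526] v=[-0.2863]
Step 20: x=[5.4376] v=[-0.2994]
Step 21: x=[5.4220] v=[-0.3122]
Step 22: x=[5.4058] v=[-0.3246]
Step 23: x=[5.3890] v=[-0.3367]
Step 24: x=[5.3716] v=[-0.3485]
Step 25: x=[5.3536] v=[-0.3599]
Step 26: x=[5.3351] v=[-0.3710]
Step 27: x=[5.3160] v=[-0.3817]
Step 28: x=[5.2964] v=[-0.3920]
Step 29: x=[5.2763] v=[-0.4019]
Step 30: x=[5.2557] v=[-0.4114]
Step 31: x=[5.2347] v=[-0.4205]
Step 32: x=[5.2132] v=[-0.4292]
Step 33: x=[5.1913] v=[-0.4375]
Step 34: x=[5.1690] v=[-0.4453]
Step 35: x=[5.1464] v=[-0.4527]
Step 36: x=[5.1234] v=[-0.4596]
Step 37: x=[5.1001] v=[-0.4661]
Step 38: x=[5.0765] v=[-0.4721]
Step 39: x=[5.0526] v=[-0.4776]
Step 40: x=[5.0285] v=[-0.4827]
Step 41: x=[5.0041] v=[-0.4873]
Step 42: x=[4.9795] v=[-0.4914]
Step 43: x=[4.9548] v=[-0.4950]
Step 44: x=[4.9299] v=[-0.4981]
Step 45: x=[4.9049] v=[-0.5007]
Step 46: x=[4.8798] v=[-0.5028]
v[0] did not become non-negative within 46 steps; using fallback time=2.3000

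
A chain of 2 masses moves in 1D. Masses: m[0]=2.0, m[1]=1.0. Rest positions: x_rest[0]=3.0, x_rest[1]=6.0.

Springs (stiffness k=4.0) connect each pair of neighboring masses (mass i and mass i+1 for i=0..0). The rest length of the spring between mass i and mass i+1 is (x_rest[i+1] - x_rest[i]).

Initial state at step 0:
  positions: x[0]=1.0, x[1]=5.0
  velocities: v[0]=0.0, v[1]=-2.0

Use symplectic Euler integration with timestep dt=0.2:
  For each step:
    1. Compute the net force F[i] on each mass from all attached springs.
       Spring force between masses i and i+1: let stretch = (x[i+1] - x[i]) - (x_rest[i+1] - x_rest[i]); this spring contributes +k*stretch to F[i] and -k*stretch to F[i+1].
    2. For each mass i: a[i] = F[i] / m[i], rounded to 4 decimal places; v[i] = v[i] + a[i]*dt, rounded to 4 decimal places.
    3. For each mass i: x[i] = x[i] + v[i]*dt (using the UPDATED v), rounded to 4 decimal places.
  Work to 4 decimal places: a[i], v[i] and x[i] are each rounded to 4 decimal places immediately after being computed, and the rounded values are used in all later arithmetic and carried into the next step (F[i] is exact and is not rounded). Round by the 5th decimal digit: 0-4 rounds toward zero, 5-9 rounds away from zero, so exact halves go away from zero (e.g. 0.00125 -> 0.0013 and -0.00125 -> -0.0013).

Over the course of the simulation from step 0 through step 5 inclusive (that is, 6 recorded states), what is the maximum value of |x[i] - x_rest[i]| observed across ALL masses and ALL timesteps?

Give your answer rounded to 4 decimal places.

Step 0: x=[1.0000 5.0000] v=[0.0000 -2.0000]
Step 1: x=[1.0800 4.4400] v=[0.4000 -2.8000]
Step 2: x=[1.1888 3.8224] v=[0.5440 -3.0880]
Step 3: x=[1.2683 3.2634] v=[0.3974 -2.7949]
Step 4: x=[1.2674 2.8652] v=[-0.0046 -1.9910]
Step 5: x=[1.1543 2.6914] v=[-0.5655 -0.8692]
Max displacement = 3.3086

Answer: 3.3086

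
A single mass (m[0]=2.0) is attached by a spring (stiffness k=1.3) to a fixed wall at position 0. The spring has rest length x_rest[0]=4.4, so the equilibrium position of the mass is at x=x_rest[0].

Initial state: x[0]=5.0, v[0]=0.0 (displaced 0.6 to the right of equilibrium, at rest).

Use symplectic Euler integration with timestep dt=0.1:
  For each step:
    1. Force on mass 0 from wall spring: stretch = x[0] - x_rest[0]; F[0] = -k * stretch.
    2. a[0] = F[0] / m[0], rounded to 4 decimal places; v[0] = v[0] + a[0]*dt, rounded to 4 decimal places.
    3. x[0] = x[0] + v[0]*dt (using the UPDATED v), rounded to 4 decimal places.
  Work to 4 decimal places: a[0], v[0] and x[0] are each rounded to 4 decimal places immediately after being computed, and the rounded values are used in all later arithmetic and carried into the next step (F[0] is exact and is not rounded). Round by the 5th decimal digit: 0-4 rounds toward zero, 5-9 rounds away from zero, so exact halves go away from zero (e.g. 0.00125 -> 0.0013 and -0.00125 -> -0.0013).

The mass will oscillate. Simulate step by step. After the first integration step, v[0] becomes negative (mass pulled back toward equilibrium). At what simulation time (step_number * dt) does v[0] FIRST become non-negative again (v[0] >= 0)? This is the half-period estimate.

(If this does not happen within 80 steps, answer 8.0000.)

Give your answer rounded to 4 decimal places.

Step 0: x=[5.0000] v=[0.0000]
Step 1: x=[4.9961] v=[-0.0390]
Step 2: x=[4.9883] v=[-0.0778]
Step 3: x=[4.9767] v=[-0.1160]
Step 4: x=[4.9614] v=[-0.1535]
Step 5: x=[4.9424] v=[-0.1900]
Step 6: x=[4.9199] v=[-0.2253]
Step 7: x=[4.8940] v=[-0.2591]
Step 8: x=[4.8649] v=[-0.2912]
Step 9: x=[4.8328] v=[-0.3214]
Step 10: x=[4.7979] v=[-0.3495]
Step 11: x=[4.7604] v=[-0.3754]
Step 12: x=[4.7205] v=[-0.3988]
Step 13: x=[4.6785] v=[-0.4196]
Step 14: x=[4.6347] v=[-0.4377]
Step 15: x=[4.5894] v=[-0.4530]
Step 16: x=[4.5429] v=[-0.4653]
Step 17: x=[4.4954] v=[-0.4746]
Step 18: x=[4.4473] v=[-0.4808]
Step 19: x=[4.3989] v=[-0.4839]
Step 20: x=[4.3505] v=[-0.4838]
Step 21: x=[4.3024] v=[-0.4806]
Step 22: x=[4.2550] v=[-0.4743]
Step 23: x=[4.2085] v=[-0.4649]
Step 24: x=[4.1633] v=[-0.4525]
Step 25: x=[4.1196] v=[-0.4371]
Step 26: x=[4.0777] v=[-0.4189]
Step 27: x=[4.0379] v=[-0.3980]
Step 28: x=[4.0005] v=[-0.3745]
Step 29: x=[3.9657] v=[-0.3485]
Step 30: x=[3.9337] v=[-0.3203]
Step 31: x=[3.9047] v=[-0.2900]
Step 32: x=[3.8789] v=[-0.2578]
Step 33: x=[3.8565] v=[-0.2239]
Step 34: x=[3.8376] v=[-0.1886]
Step 35: x=[3.8224] v=[-0.1520]
Step 36: x=[3.8110] v=[-0.1145]
Step 37: x=[3.8034] v=[-0.0762]
Step 38: x=[3.7997] v=[-0.0374]
Step 39: x=[3.7999] v=[0.0016]
First v>=0 after going negative at step 39, time=3.9000

Answer: 3.9000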